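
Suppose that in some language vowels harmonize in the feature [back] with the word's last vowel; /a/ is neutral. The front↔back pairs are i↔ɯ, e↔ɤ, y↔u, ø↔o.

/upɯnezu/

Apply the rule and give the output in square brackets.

[upɯnɤzu]

/e/ harmonizes with /u/ ([+back]) → [ɤ]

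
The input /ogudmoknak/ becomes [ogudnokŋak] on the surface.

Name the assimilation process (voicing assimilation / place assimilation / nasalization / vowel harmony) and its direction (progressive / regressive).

/m/→[n] /n/→[ŋ].
Each target copies a feature from the preceding segment, so the direction is progressive.

place assimilation, progressive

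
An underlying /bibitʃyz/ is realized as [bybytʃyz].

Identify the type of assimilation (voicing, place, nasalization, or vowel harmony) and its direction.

/i/→[y] /i/→[y].
Vowels agree with the last vowel, so the harmony is regressive.

vowel harmony, regressive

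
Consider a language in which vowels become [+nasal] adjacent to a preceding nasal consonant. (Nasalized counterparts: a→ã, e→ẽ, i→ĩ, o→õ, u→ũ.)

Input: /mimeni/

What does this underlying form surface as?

/i/ after nasal /m/ → [ĩ]
/e/ after nasal /m/ → [ẽ]
/i/ after nasal /n/ → [ĩ]

[mĩmẽnĩ]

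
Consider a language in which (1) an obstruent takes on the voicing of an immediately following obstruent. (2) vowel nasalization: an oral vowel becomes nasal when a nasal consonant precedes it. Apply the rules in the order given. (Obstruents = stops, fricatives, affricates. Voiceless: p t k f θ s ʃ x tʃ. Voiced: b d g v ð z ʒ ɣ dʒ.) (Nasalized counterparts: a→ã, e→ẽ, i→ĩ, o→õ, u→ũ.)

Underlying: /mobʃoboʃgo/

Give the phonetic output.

Rule 1: /b/ before /ʃ/ (voiceless) → [p]
Rule 1: /ʃ/ before /g/ (voiced) → [ʒ]
After rule 1: mopʃoboʒgo
Rule 2: /o/ after nasal /m/ → [õ]

[mõpʃoboʒgo]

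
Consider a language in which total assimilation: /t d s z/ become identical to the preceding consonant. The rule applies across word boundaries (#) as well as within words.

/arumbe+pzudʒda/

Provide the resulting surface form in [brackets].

/z/ after /p/ → [p] (total assimilation)
/d/ after /dʒ/ → [dʒ] (total assimilation)

[arumbe+ppudʒdʒa]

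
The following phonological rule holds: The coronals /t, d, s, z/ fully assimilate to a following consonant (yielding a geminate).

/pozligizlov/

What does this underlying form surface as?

/z/ before /l/ → [l] (total assimilation)
/z/ before /l/ → [l] (total assimilation)

[polligillov]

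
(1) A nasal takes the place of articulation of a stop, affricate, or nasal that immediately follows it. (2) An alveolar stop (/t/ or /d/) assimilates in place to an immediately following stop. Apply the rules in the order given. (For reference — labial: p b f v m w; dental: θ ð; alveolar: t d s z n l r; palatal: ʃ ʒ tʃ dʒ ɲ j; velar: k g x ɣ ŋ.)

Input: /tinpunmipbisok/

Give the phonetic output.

[timpummipbisok]

Rule 1: /n/ before /p/ (labial) → [m]
Rule 1: /n/ before /m/ (labial) → [m]
After rule 1: timpummipbisok
Rule 2: no segment meets the rule's conditions; no change.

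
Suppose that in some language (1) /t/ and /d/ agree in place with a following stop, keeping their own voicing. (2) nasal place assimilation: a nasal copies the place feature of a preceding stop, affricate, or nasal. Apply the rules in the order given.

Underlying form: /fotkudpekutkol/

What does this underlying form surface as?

[fokkubpekukkol]

Rule 1: /t/ before /k/ (velar) → [k]
Rule 1: /d/ before /p/ (labial) → [b]
Rule 1: /t/ before /k/ (velar) → [k]
After rule 1: fokkubpekukkol
Rule 2: no segment meets the rule's conditions; no change.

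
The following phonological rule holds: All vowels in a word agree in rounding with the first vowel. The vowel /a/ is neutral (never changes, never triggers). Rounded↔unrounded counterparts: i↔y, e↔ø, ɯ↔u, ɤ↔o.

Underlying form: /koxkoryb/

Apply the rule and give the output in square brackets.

no segment meets the rule's conditions; no change.

[koxkoryb]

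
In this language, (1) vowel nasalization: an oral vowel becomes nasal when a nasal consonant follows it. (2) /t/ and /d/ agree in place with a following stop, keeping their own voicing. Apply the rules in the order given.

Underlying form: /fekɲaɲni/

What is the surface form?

[fekɲãɲni]

Rule 1: /a/ before nasal /ɲ/ → [ã]
After rule 1: fekɲãɲni
Rule 2: no segment meets the rule's conditions; no change.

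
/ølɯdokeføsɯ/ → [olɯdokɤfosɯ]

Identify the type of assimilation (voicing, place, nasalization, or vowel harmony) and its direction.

/ø/→[o] /e/→[ɤ] /ø/→[o].
Vowels agree with the last vowel, so the harmony is regressive.

vowel harmony, regressive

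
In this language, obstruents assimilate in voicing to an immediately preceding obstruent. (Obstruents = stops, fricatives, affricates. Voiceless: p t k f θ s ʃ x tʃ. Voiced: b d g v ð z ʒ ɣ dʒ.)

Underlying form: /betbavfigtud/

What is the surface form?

[betpavvigdud]

/b/ after /t/ (voiceless) → [p]
/f/ after /v/ (voiced) → [v]
/t/ after /g/ (voiced) → [d]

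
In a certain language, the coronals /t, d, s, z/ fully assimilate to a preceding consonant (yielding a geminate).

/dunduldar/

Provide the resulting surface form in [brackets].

[dunnullar]

/d/ after /n/ → [n] (total assimilation)
/d/ after /l/ → [l] (total assimilation)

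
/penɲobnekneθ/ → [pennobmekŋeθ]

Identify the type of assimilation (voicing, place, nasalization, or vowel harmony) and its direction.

/ɲ/→[n] /n/→[m] /n/→[ŋ].
Each target copies a feature from the preceding segment, so the direction is progressive.

place assimilation, progressive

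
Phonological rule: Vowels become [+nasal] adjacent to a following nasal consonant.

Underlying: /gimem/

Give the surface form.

/i/ before nasal /m/ → [ĩ]
/e/ before nasal /m/ → [ẽ]

[gĩmẽm]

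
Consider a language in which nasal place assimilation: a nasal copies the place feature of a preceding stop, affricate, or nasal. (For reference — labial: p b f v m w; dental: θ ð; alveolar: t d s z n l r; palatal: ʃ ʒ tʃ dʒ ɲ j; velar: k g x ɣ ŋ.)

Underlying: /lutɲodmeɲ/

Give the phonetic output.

/ɲ/ after /t/ (alveolar) → [n]
/m/ after /d/ (alveolar) → [n]

[lutnodneɲ]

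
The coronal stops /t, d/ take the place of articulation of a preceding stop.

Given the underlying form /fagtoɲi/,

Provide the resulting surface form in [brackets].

/t/ after /g/ (velar) → [k]

[fagkoɲi]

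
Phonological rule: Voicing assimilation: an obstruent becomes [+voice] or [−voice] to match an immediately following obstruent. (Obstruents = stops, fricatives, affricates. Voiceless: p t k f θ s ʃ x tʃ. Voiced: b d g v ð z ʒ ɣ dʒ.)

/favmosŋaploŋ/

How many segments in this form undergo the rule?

0

No segment meets the rule's conditions.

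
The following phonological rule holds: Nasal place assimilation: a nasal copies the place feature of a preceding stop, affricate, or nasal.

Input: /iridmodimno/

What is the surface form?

/m/ after /d/ (alveolar) → [n]
/n/ after /m/ (labial) → [m]

[iridnodimmo]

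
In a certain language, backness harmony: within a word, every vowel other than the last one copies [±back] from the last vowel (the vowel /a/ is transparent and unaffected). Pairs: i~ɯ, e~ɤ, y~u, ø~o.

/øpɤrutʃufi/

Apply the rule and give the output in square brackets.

/ɤ/ harmonizes with /i/ ([-back]) → [e]
/u/ harmonizes with /i/ ([-back]) → [y]
/u/ harmonizes with /i/ ([-back]) → [y]

[øperytʃyfi]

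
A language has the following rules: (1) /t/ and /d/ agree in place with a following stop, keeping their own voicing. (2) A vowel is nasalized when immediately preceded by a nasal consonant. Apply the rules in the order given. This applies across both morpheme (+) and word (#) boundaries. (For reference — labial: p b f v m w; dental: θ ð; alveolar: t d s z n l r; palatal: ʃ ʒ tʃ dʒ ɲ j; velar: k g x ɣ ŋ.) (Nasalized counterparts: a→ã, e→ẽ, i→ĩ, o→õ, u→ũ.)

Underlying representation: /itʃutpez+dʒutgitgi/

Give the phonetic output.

[itʃuppez+dʒukgikgi]

Rule 1: /t/ before /p/ (labial) → [p]
Rule 1: /t/ before /g/ (velar) → [k]
Rule 1: /t/ before /g/ (velar) → [k]
After rule 1: itʃuppez+dʒukgikgi
Rule 2: no segment meets the rule's conditions; no change.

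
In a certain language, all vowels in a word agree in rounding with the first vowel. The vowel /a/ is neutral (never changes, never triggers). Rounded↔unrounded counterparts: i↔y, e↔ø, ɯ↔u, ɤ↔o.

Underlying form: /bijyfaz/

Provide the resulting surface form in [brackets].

/y/ harmonizes with /i/ ([-round]) → [i]

[bijifaz]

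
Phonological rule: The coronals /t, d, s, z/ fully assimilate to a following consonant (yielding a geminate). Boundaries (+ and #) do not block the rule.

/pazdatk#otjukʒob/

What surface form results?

[paddakk#ojjukʒob]

/z/ before /d/ → [d] (total assimilation)
/t/ before /k/ → [k] (total assimilation)
/t/ before /j/ → [j] (total assimilation)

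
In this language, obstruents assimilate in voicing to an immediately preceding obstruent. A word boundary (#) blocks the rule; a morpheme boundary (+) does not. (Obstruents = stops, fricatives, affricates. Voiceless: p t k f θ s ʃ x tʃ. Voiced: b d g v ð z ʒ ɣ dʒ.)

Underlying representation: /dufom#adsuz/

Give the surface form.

/s/ after /d/ (voiced) → [z]

[dufom#adzuz]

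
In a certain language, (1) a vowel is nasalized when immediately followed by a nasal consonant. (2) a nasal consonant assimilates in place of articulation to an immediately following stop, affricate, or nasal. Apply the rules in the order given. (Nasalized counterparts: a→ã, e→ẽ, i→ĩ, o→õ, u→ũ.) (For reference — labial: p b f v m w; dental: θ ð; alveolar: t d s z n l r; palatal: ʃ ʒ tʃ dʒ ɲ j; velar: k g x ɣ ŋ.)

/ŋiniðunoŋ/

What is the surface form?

[ŋĩniðũnõŋ]

Rule 1: /i/ before nasal /n/ → [ĩ]
Rule 1: /u/ before nasal /n/ → [ũ]
Rule 1: /o/ before nasal /ŋ/ → [õ]
After rule 1: ŋĩniðũnõŋ
Rule 2: no segment meets the rule's conditions; no change.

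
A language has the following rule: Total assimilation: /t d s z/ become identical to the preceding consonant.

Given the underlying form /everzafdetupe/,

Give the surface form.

/z/ after /r/ → [r] (total assimilation)
/d/ after /f/ → [f] (total assimilation)

[everraffetupe]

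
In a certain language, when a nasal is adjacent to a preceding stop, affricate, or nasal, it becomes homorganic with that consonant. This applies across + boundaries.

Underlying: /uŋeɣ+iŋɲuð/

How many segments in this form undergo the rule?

/ɲ/ after /ŋ/ (velar) → [ŋ]
1 segment changes.

1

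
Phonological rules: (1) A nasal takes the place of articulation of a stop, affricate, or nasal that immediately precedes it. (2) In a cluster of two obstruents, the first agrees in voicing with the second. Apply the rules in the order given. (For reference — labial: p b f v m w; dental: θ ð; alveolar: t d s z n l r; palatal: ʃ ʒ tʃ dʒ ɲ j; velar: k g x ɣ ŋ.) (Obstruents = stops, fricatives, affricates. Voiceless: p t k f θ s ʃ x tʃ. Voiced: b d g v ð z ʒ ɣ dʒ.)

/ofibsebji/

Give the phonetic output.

[ofipsebji]

Rule 1: no segment meets the rule's conditions; no change.
After rule 1: ofibsebji
Rule 2: /b/ before /s/ (voiceless) → [p]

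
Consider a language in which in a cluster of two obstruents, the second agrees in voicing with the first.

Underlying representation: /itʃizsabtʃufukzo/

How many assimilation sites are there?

/s/ after /z/ (voiced) → [z]
/tʃ/ after /b/ (voiced) → [dʒ]
/z/ after /k/ (voiceless) → [s]
3 segments change.

3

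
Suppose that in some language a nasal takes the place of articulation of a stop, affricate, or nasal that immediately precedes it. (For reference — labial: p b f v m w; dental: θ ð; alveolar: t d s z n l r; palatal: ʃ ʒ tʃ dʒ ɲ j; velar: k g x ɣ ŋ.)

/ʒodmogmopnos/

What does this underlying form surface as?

[ʒodnogŋopmos]

/m/ after /d/ (alveolar) → [n]
/m/ after /g/ (velar) → [ŋ]
/n/ after /p/ (labial) → [m]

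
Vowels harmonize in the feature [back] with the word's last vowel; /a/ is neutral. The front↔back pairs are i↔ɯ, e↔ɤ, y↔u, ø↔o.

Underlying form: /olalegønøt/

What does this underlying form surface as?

[ølalegønøt]

/o/ harmonizes with /ø/ ([-back]) → [ø]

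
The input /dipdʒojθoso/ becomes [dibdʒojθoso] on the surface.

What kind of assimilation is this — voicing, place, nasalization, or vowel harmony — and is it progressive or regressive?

/p/→[b].
Each target copies a feature from the following segment, so the direction is regressive.

voicing assimilation, regressive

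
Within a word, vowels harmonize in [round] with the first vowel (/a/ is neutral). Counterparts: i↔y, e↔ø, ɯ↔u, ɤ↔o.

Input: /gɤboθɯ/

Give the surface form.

/o/ harmonizes with /ɤ/ ([-round]) → [ɤ]

[gɤbɤθɯ]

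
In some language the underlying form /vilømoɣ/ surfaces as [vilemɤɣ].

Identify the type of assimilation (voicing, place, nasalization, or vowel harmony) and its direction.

/ø/→[e] /o/→[ɤ].
Vowels agree with the first vowel, so the harmony is progressive.

vowel harmony, progressive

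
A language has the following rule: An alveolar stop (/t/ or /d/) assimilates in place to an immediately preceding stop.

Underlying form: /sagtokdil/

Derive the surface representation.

/t/ after /g/ (velar) → [k]
/d/ after /k/ (velar) → [g]

[sagkokgil]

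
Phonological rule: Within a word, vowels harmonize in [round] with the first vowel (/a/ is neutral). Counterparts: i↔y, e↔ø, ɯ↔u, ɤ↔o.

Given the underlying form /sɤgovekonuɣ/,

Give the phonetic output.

[sɤgɤvekɤnɯɣ]

/o/ harmonizes with /ɤ/ ([-round]) → [ɤ]
/o/ harmonizes with /ɤ/ ([-round]) → [ɤ]
/u/ harmonizes with /ɤ/ ([-round]) → [ɯ]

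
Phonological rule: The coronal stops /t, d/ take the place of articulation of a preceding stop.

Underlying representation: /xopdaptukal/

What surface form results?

/d/ after /p/ (labial) → [b]
/t/ after /p/ (labial) → [p]

[xopbappukal]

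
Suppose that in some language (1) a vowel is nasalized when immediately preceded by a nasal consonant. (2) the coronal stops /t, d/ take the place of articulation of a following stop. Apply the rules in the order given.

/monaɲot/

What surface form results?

Rule 1: /o/ after nasal /m/ → [õ]
Rule 1: /a/ after nasal /n/ → [ã]
Rule 1: /o/ after nasal /ɲ/ → [õ]
After rule 1: mõnãɲõt
Rule 2: no segment meets the rule's conditions; no change.

[mõnãɲõt]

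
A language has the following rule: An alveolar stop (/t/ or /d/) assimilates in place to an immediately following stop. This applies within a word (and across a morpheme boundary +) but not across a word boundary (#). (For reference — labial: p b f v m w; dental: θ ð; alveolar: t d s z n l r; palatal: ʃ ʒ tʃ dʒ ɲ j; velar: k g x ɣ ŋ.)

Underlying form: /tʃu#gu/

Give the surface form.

no segment meets the rule's conditions; no change.

[tʃu#gu]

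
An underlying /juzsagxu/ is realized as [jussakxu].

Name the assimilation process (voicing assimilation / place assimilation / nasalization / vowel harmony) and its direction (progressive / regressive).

/z/→[s] /g/→[k].
Each target copies a feature from the following segment, so the direction is regressive.

voicing assimilation, regressive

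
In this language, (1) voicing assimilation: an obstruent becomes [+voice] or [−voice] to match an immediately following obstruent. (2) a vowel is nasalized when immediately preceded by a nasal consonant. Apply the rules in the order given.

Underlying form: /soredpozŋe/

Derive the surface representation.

[soretpozŋẽ]

Rule 1: /d/ before /p/ (voiceless) → [t]
After rule 1: soretpozŋe
Rule 2: /e/ after nasal /ŋ/ → [ẽ]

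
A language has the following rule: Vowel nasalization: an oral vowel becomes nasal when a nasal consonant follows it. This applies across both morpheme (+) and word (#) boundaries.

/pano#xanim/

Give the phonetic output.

/a/ before nasal /n/ → [ã]
/a/ before nasal /n/ → [ã]
/i/ before nasal /m/ → [ĩ]

[pãno#xãnĩm]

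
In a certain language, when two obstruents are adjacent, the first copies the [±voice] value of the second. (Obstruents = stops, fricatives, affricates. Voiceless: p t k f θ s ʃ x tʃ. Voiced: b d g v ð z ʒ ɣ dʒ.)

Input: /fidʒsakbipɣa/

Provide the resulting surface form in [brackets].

/dʒ/ before /s/ (voiceless) → [tʃ]
/k/ before /b/ (voiced) → [g]
/p/ before /ɣ/ (voiced) → [b]

[fitʃsagbibɣa]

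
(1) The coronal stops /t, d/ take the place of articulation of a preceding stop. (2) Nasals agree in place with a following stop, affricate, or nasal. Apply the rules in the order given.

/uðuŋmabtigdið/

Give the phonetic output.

[uðummabpiggið]

Rule 1: /t/ after /b/ (labial) → [p]
Rule 1: /d/ after /g/ (velar) → [g]
After rule 1: uðuŋmabpiggið
Rule 2: /ŋ/ before /m/ (labial) → [m]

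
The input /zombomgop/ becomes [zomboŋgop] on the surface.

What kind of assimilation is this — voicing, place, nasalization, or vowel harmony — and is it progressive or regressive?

/m/→[ŋ].
Each target copies a feature from the following segment, so the direction is regressive.

place assimilation, regressive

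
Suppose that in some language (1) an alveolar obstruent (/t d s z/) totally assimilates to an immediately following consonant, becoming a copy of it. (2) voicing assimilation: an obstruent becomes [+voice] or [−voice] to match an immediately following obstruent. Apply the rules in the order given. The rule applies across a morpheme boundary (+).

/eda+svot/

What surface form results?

Rule 1: /s/ before /v/ → [v] (total assimilation)
After rule 1: eda+vvot
Rule 2: no segment meets the rule's conditions; no change.

[eda+vvot]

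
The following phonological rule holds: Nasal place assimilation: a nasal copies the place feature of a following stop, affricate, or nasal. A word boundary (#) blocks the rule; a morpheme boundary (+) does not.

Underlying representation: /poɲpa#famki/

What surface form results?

[pompa#faŋki]

/ɲ/ before /p/ (labial) → [m]
/m/ before /k/ (velar) → [ŋ]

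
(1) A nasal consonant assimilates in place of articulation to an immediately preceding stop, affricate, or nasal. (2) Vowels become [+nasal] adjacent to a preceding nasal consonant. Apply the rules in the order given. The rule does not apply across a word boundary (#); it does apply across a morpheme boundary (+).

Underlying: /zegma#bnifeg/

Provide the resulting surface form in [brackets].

[zegŋã#bmĩfeg]

Rule 1: /m/ after /g/ (velar) → [ŋ]
Rule 1: /n/ after /b/ (labial) → [m]
After rule 1: zegŋa#bmifeg
Rule 2: /a/ after nasal /ŋ/ → [ã]
Rule 2: /i/ after nasal /m/ → [ĩ]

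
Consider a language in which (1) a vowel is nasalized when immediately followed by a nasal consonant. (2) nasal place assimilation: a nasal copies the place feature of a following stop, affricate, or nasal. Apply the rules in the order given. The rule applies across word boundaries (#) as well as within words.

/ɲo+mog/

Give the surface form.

Rule 1: /o/ before nasal /m/ → [õ]
After rule 1: ɲõ+mog
Rule 2: no segment meets the rule's conditions; no change.

[ɲõ+mog]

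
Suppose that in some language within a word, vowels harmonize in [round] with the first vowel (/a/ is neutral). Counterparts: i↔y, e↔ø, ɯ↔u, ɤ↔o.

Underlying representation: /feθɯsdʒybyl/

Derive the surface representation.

/y/ harmonizes with /e/ ([-round]) → [i]
/y/ harmonizes with /e/ ([-round]) → [i]

[feθɯsdʒibil]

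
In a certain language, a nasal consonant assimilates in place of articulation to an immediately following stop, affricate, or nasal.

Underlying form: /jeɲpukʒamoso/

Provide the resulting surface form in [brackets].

[jempukʒamoso]

/ɲ/ before /p/ (labial) → [m]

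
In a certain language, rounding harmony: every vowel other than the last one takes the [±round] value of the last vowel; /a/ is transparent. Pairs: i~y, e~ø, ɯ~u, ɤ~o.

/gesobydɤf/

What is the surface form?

[gesɤbidɤf]

/o/ harmonizes with /ɤ/ ([-round]) → [ɤ]
/y/ harmonizes with /ɤ/ ([-round]) → [i]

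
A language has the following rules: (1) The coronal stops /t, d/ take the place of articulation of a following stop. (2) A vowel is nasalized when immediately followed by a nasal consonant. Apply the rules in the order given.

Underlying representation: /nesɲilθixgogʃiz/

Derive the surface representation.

[nesɲilθixgogʃiz]

Rule 1: no segment meets the rule's conditions; no change.
After rule 1: nesɲilθixgogʃiz
Rule 2: no segment meets the rule's conditions; no change.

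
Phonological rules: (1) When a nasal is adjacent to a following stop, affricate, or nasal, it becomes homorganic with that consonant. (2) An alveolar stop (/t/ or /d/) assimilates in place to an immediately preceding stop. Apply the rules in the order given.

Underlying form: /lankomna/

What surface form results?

[laŋkonna]

Rule 1: /n/ before /k/ (velar) → [ŋ]
Rule 1: /m/ before /n/ (alveolar) → [n]
After rule 1: laŋkonna
Rule 2: no segment meets the rule's conditions; no change.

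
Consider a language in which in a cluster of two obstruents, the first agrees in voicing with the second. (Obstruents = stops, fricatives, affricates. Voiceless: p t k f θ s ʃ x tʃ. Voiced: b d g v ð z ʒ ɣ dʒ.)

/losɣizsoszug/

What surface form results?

[lozɣissozzug]

/s/ before /ɣ/ (voiced) → [z]
/z/ before /s/ (voiceless) → [s]
/s/ before /z/ (voiced) → [z]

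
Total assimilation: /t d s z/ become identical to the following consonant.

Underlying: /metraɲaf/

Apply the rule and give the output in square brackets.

[merraɲaf]

/t/ before /r/ → [r] (total assimilation)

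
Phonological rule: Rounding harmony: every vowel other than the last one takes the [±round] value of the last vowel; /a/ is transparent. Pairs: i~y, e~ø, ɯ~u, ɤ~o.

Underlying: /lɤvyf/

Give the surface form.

/ɤ/ harmonizes with /y/ ([+round]) → [o]

[lovyf]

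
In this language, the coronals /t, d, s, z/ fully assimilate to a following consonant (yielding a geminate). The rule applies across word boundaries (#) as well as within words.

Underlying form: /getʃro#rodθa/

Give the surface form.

/d/ before /θ/ → [θ] (total assimilation)

[getʃro#roθθa]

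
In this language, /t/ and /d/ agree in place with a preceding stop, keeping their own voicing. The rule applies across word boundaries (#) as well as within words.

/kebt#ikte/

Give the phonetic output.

[kebp#ikke]

/t/ after /b/ (labial) → [p]
/t/ after /k/ (velar) → [k]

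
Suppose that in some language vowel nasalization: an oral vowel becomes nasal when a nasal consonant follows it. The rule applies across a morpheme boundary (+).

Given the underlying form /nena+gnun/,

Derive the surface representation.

[nẽna+gnũn]

/e/ before nasal /n/ → [ẽ]
/u/ before nasal /n/ → [ũ]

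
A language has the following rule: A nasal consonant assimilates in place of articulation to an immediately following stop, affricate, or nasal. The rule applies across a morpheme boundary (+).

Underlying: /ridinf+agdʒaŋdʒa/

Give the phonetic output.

[ridinf+agdʒaɲdʒa]

/ŋ/ before /dʒ/ (palatal) → [ɲ]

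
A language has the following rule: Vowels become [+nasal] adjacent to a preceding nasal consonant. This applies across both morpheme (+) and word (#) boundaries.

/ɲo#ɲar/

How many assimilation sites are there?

2

/o/ after nasal /ɲ/ → [õ]
/a/ after nasal /ɲ/ → [ã]
2 segments change.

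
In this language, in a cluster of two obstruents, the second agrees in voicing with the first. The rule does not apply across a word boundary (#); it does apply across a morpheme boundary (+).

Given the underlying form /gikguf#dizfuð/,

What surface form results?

/g/ after /k/ (voiceless) → [k]
/f/ after /z/ (voiced) → [v]

[gikkuf#dizvuð]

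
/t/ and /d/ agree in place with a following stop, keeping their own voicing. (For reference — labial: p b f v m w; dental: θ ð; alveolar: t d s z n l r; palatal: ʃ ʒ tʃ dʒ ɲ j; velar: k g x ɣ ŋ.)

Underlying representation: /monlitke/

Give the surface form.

/t/ before /k/ (velar) → [k]

[monlikke]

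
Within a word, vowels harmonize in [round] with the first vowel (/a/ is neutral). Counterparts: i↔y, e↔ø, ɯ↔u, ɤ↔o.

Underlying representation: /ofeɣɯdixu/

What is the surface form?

/e/ harmonizes with /o/ ([+round]) → [ø]
/ɯ/ harmonizes with /o/ ([+round]) → [u]
/i/ harmonizes with /o/ ([+round]) → [y]

[oføɣudyxu]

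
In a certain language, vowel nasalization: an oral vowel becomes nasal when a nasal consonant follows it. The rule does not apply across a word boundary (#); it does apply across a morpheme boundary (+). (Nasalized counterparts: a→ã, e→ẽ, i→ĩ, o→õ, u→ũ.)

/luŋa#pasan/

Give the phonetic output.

/u/ before nasal /ŋ/ → [ũ]
/a/ before nasal /n/ → [ã]

[lũŋa#pasãn]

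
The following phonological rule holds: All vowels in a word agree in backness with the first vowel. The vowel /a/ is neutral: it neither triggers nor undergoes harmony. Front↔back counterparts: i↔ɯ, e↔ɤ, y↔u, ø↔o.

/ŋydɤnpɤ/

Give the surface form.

/ɤ/ harmonizes with /y/ ([-back]) → [e]
/ɤ/ harmonizes with /y/ ([-back]) → [e]

[ŋydenpe]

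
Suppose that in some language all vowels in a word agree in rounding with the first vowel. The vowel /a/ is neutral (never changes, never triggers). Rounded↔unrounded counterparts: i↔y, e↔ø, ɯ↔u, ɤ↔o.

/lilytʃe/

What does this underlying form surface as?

/y/ harmonizes with /i/ ([-round]) → [i]

[lilitʃe]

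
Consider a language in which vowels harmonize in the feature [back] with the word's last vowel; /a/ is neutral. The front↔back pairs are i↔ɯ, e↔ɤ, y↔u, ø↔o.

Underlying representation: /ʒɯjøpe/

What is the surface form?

/ɯ/ harmonizes with /e/ ([-back]) → [i]

[ʒijøpe]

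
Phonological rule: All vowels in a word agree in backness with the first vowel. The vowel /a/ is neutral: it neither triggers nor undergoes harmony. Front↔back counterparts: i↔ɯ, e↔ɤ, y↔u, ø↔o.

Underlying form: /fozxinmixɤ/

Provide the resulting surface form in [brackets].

/i/ harmonizes with /o/ ([+back]) → [ɯ]
/i/ harmonizes with /o/ ([+back]) → [ɯ]

[fozxɯnmɯxɤ]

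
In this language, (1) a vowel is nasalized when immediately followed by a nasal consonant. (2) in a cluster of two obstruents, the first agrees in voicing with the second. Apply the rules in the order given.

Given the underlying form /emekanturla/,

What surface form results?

[ẽmekãnturla]

Rule 1: /e/ before nasal /m/ → [ẽ]
Rule 1: /a/ before nasal /n/ → [ã]
After rule 1: ẽmekãnturla
Rule 2: no segment meets the rule's conditions; no change.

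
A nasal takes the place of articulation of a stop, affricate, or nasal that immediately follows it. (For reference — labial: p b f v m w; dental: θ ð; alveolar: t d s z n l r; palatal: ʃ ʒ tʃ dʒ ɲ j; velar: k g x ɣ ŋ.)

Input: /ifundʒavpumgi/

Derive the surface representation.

/n/ before /dʒ/ (palatal) → [ɲ]
/m/ before /g/ (velar) → [ŋ]

[ifuɲdʒavpuŋgi]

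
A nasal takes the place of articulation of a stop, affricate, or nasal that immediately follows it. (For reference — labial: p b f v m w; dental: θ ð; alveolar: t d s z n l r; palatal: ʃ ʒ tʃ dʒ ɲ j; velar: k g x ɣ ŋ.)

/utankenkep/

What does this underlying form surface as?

/n/ before /k/ (velar) → [ŋ]
/n/ before /k/ (velar) → [ŋ]

[utaŋkeŋkep]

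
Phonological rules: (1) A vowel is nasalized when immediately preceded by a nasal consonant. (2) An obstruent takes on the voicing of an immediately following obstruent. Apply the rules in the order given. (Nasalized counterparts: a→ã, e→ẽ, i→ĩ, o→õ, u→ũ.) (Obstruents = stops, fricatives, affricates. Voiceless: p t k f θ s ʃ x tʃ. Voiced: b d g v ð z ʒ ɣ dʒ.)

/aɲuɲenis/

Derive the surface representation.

Rule 1: /u/ after nasal /ɲ/ → [ũ]
Rule 1: /e/ after nasal /ɲ/ → [ẽ]
Rule 1: /i/ after nasal /n/ → [ĩ]
After rule 1: aɲũɲẽnĩs
Rule 2: no segment meets the rule's conditions; no change.

[aɲũɲẽnĩs]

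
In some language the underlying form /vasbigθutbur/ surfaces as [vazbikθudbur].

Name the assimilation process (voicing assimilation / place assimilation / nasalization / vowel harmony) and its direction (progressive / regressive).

voicing assimilation, regressive

/s/→[z] /g/→[k] /t/→[d].
Each target copies a feature from the following segment, so the direction is regressive.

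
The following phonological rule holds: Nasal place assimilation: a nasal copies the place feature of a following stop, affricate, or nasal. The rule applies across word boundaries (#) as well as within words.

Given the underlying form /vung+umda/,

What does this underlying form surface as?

[vuŋg+unda]

/n/ before /g/ (velar) → [ŋ]
/m/ before /d/ (alveolar) → [n]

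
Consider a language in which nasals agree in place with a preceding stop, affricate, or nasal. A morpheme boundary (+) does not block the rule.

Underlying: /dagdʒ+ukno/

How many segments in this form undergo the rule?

1

/n/ after /k/ (velar) → [ŋ]
1 segment changes.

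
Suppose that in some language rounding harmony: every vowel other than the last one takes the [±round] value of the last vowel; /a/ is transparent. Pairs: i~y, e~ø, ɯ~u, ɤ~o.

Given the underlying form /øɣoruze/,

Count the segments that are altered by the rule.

/ø/ harmonizes with /e/ ([-round]) → [e]
/o/ harmonizes with /e/ ([-round]) → [ɤ]
/u/ harmonizes with /e/ ([-round]) → [ɯ]
3 segments change.

3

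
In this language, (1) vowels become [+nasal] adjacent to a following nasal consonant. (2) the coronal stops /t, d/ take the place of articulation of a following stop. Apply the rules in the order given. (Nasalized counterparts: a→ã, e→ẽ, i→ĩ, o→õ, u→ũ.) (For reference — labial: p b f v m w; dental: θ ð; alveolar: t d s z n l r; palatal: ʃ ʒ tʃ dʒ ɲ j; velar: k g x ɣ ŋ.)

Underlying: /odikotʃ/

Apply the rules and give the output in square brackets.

Rule 1: no segment meets the rule's conditions; no change.
After rule 1: odikotʃ
Rule 2: no segment meets the rule's conditions; no change.

[odikotʃ]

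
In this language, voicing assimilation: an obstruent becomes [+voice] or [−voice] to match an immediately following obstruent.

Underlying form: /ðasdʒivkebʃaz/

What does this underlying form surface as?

[ðazdʒifkepʃaz]

/s/ before /dʒ/ (voiced) → [z]
/v/ before /k/ (voiceless) → [f]
/b/ before /ʃ/ (voiceless) → [p]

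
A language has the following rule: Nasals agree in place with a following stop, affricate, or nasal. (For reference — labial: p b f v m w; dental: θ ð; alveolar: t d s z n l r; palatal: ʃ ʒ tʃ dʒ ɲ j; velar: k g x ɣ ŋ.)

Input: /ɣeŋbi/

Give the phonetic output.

/ŋ/ before /b/ (labial) → [m]

[ɣembi]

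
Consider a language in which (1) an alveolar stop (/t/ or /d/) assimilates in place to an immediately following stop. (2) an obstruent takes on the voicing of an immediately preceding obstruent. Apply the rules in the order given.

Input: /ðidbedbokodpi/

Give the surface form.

[ðibbebbokobbi]

Rule 1: /d/ before /b/ (labial) → [b]
Rule 1: /d/ before /b/ (labial) → [b]
Rule 1: /d/ before /p/ (labial) → [b]
After rule 1: ðibbebbokobpi
Rule 2: /p/ after /b/ (voiced) → [b]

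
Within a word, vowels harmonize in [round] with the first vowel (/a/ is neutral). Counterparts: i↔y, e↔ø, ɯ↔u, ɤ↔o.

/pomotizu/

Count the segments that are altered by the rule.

/i/ harmonizes with /o/ ([+round]) → [y]
1 segment changes.

1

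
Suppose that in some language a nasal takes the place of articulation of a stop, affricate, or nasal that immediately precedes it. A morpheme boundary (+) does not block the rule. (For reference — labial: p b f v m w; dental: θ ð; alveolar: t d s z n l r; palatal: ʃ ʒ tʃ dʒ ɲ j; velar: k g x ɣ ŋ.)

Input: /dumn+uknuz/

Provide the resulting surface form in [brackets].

[dumm+ukŋuz]

/n/ after /m/ (labial) → [m]
/n/ after /k/ (velar) → [ŋ]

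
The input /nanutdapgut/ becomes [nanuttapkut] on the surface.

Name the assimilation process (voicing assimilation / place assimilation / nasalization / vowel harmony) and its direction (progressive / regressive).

/d/→[t] /g/→[k].
Each target copies a feature from the preceding segment, so the direction is progressive.

voicing assimilation, progressive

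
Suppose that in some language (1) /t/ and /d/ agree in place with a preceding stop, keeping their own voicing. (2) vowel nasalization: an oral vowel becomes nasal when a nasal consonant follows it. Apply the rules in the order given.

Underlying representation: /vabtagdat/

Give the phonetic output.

Rule 1: /t/ after /b/ (labial) → [p]
Rule 1: /d/ after /g/ (velar) → [g]
After rule 1: vabpaggat
Rule 2: no segment meets the rule's conditions; no change.

[vabpaggat]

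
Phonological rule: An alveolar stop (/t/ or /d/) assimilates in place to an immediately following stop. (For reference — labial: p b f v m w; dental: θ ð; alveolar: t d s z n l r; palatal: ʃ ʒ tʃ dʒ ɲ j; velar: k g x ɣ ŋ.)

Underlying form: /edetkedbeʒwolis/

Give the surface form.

/t/ before /k/ (velar) → [k]
/d/ before /b/ (labial) → [b]

[edekkebbeʒwolis]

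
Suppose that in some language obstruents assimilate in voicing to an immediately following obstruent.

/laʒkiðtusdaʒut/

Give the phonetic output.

/ʒ/ before /k/ (voiceless) → [ʃ]
/ð/ before /t/ (voiceless) → [θ]
/s/ before /d/ (voiced) → [z]

[laʃkiθtuzdaʒut]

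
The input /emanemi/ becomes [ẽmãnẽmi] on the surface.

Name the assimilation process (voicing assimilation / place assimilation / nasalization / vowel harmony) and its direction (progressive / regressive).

/e/→[ẽ] /a/→[ã] /e/→[ẽ].
Each target copies a feature from the following segment, so the direction is regressive.

nasalization, regressive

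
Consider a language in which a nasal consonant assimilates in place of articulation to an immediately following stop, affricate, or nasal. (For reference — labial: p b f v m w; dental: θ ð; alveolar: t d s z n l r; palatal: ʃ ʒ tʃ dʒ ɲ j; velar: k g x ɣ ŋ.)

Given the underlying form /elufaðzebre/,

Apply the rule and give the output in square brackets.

[elufaðzebre]

no segment meets the rule's conditions; no change.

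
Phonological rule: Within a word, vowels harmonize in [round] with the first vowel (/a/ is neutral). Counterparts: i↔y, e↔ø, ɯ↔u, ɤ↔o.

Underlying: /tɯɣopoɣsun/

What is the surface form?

[tɯɣɤpɤɣsɯn]

/o/ harmonizes with /ɯ/ ([-round]) → [ɤ]
/o/ harmonizes with /ɯ/ ([-round]) → [ɤ]
/u/ harmonizes with /ɯ/ ([-round]) → [ɯ]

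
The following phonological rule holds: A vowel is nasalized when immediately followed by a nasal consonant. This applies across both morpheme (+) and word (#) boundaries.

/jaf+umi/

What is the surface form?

[jaf+ũmi]

/u/ before nasal /m/ → [ũ]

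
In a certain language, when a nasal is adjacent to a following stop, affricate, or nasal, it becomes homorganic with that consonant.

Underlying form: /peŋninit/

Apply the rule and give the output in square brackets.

/ŋ/ before /n/ (alveolar) → [n]

[penninit]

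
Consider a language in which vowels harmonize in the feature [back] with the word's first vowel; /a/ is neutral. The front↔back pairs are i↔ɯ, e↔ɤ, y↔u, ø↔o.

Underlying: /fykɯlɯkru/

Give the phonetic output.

[fykilikry]

/ɯ/ harmonizes with /y/ ([-back]) → [i]
/ɯ/ harmonizes with /y/ ([-back]) → [i]
/u/ harmonizes with /y/ ([-back]) → [y]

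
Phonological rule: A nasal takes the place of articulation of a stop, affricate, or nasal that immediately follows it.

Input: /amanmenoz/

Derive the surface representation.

/n/ before /m/ (labial) → [m]

[amammenoz]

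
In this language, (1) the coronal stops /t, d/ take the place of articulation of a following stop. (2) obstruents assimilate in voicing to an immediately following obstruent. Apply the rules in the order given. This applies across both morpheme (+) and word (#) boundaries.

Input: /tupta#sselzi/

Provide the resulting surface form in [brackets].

Rule 1: no segment meets the rule's conditions; no change.
After rule 1: tupta#sselzi
Rule 2: no segment meets the rule's conditions; no change.

[tupta#sselzi]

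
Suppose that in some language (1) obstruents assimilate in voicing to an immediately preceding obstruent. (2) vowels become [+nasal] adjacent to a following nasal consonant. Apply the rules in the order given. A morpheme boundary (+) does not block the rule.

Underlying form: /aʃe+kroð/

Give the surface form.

[aʃe+kroð]

Rule 1: no segment meets the rule's conditions; no change.
After rule 1: aʃe+kroð
Rule 2: no segment meets the rule's conditions; no change.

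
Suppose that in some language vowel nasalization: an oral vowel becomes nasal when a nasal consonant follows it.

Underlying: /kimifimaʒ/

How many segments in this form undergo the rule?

2

/i/ before nasal /m/ → [ĩ]
/i/ before nasal /m/ → [ĩ]
2 segments change.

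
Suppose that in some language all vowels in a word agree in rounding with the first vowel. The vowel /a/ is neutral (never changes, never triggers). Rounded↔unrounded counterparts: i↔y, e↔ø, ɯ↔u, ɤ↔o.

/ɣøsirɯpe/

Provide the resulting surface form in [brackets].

[ɣøsyrupø]

/i/ harmonizes with /ø/ ([+round]) → [y]
/ɯ/ harmonizes with /ø/ ([+round]) → [u]
/e/ harmonizes with /ø/ ([+round]) → [ø]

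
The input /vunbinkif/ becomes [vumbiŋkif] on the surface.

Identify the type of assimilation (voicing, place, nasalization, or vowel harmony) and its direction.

/n/→[m] /n/→[ŋ].
Each target copies a feature from the following segment, so the direction is regressive.

place assimilation, regressive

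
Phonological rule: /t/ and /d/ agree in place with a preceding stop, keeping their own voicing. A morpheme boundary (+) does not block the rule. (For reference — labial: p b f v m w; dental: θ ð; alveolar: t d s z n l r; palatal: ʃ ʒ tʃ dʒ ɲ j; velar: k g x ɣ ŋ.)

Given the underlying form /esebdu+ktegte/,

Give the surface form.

[esebbu+kkegke]

/d/ after /b/ (labial) → [b]
/t/ after /k/ (velar) → [k]
/t/ after /g/ (velar) → [k]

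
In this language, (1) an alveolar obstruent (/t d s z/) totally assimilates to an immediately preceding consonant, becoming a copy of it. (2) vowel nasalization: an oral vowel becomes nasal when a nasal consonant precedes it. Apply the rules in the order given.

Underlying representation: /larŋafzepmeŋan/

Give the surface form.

Rule 1: /z/ after /f/ → [f] (total assimilation)
After rule 1: larŋaffepmeŋan
Rule 2: /a/ after nasal /ŋ/ → [ã]
Rule 2: /e/ after nasal /m/ → [ẽ]
Rule 2: /a/ after nasal /ŋ/ → [ã]

[larŋãffepmẽŋãn]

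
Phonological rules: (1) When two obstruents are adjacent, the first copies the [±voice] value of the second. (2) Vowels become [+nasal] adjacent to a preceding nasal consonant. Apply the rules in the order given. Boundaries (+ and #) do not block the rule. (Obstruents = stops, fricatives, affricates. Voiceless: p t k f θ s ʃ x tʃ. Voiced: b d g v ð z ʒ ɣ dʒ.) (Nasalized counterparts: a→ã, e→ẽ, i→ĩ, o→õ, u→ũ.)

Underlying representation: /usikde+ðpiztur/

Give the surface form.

Rule 1: /k/ before /d/ (voiced) → [g]
Rule 1: /ð/ before /p/ (voiceless) → [θ]
Rule 1: /z/ before /t/ (voiceless) → [s]
After rule 1: usigde+θpistur
Rule 2: no segment meets the rule's conditions; no change.

[usigde+θpistur]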